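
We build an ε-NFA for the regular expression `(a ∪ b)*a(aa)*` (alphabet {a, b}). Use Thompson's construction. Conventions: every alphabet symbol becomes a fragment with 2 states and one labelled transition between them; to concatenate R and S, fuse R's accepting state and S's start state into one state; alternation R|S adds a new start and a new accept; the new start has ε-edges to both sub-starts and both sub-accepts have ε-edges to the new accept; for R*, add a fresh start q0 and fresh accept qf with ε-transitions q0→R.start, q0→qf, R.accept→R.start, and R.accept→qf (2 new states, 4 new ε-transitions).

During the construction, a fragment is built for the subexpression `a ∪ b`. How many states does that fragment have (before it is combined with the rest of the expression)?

Fragment for `a ∪ b`:
Each of the 2 symbol leaves contributes a 2-state fragment.
  a ∪ b → 6 states

6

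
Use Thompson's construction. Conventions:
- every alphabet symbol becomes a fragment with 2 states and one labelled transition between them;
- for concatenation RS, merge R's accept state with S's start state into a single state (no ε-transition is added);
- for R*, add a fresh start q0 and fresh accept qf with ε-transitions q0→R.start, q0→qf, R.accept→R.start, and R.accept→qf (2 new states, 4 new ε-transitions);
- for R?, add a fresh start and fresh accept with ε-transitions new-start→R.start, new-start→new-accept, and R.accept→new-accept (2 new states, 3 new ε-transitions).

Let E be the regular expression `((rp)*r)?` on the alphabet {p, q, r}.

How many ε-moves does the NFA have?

Recursing over subexpressions:
Each of the 3 symbol leaves contributes 0 ε-transitions.
  rp = 0 ε-transitions
  (rp)* = 4 ε-transitions
  (rp)*r = 4 ε-transitions
  ((rp)*r)? = 7 ε-transitions

7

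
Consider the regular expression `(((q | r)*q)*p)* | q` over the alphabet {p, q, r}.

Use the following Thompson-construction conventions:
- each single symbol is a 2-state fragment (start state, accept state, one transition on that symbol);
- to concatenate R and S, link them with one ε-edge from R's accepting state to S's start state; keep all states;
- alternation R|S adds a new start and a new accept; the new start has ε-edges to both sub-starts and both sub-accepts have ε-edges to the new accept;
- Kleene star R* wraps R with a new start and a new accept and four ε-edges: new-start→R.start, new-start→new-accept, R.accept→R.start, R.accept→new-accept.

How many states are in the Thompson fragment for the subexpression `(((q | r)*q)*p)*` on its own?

16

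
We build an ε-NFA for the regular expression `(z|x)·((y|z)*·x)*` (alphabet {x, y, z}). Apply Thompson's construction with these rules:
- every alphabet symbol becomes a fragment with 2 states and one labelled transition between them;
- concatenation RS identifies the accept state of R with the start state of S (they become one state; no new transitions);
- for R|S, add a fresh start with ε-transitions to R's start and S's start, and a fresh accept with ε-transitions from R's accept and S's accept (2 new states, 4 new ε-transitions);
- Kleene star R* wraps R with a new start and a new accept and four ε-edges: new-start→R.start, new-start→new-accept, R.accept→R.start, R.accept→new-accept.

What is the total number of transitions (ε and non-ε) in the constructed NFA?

Bottom-up over the parse tree:
Each of the 5 symbol leaves contributes 1 transition (1 symbol, 0 ε).
  z|x — 6 transitions (2 symbol, 4 ε)
  y|z — 6 transitions (2 symbol, 4 ε)
  (y|z)* — 10 transitions (2 symbol, 8 ε)
  (y|z)*·x — 11 transitions (3 symbol, 8 ε)
  ((y|z)*·x)* — 15 transitions (3 symbol, 12 ε)
  (z|x)·((y|z)*·x)* — 21 transitions (5 symbol, 16 ε)

21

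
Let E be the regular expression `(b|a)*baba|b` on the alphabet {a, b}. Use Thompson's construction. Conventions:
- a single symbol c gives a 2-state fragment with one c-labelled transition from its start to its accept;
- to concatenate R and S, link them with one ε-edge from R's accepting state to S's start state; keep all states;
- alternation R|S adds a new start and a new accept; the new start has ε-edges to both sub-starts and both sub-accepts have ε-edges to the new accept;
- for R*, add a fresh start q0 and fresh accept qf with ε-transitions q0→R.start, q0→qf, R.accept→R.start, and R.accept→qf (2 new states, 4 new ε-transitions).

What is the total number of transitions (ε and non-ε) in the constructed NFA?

23

Building bottom-up:
Each of the 7 symbol leaves contributes 1 transition (1 symbol, 0 ε).
  b|a : 6 transitions (2 symbol, 4 ε)
  (b|a)* : 10 transitions (2 symbol, 8 ε)
  (b|a)*baba : 18 transitions (6 symbol, 12 ε)
  (b|a)*baba|b : 23 transitions (7 symbol, 16 ε)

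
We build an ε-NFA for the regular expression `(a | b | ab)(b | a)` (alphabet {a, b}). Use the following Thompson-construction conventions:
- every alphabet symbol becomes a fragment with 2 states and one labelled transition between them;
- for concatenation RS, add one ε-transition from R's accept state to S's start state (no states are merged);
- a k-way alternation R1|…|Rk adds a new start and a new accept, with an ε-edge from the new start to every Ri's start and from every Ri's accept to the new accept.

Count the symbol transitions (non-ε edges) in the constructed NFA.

Per subexpression:
Each of the 6 symbol leaves contributes exactly 1 symbol transition.
  ab → 2 symbol transitions
  a | b | ab → 4 symbol transitions
  b | a → 2 symbol transitions
  (a | b | ab)(b | a) → 6 symbol transitions

6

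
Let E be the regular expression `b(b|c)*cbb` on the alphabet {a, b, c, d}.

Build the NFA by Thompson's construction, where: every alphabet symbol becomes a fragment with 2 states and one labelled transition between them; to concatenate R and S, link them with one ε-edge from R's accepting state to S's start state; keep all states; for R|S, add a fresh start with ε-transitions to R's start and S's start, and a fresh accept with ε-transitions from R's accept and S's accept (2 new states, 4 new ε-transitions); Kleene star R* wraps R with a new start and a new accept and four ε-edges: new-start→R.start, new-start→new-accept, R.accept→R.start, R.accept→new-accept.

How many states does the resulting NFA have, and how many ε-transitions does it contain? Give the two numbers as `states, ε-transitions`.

Building bottom-up:
Each of the 6 symbol leaves contributes 2 states and 0 ε-transitions.
  b|c = 6 states, 4 ε-transitions
  (b|c)* = 8 states, 8 ε-transitions
  b(b|c)*cbb = 16 states, 12 ε-transitions

16, 12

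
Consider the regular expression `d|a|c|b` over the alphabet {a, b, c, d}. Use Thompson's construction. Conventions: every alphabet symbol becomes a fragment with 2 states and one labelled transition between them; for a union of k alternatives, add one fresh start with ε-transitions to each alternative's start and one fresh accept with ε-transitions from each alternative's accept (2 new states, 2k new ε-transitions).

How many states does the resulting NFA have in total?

10

By structural recursion:
Each of the 4 symbol leaves contributes a 2-state fragment.
  d|a|c|b → 10 states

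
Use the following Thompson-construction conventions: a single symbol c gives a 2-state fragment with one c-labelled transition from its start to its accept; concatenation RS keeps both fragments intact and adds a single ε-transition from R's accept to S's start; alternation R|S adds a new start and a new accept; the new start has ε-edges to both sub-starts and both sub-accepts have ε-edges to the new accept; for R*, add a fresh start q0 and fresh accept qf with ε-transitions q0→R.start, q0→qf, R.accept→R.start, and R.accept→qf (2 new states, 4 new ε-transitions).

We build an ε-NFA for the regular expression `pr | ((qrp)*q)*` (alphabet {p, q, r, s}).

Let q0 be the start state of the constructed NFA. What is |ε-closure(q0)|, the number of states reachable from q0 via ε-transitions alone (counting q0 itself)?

9

Work bottom-up. For each fragment F, track |ε-closure(F.start)| and whether F's accept lies in that closure (i.e. whether F accepts ε). A single-symbol fragment has closure size 1 and does not accept ε.
  pr → C equals the left operand's closure size = 1 (its accept is not ε-reachable, so the closure stops there)
  qrp → same as the first factor's closure: C = 1
  (qrp)* → C = 1 (new start) + 1 (body) + 1 (new accept) = 3
  (qrp)*q → C = 3 + 1 = 4 (closure spills across the concat boundary because the left factor accepts ε)
  ((qrp)*q)* → C = 1 (new start) + 4 (body) + 1 (new accept) = 6
  pr | ((qrp)*q)* → new start ε-reaches every alternative's start; at least one alternative accepts ε, so the union's new accept is reached too: C = 1 + 1 + 6 + 1 = 9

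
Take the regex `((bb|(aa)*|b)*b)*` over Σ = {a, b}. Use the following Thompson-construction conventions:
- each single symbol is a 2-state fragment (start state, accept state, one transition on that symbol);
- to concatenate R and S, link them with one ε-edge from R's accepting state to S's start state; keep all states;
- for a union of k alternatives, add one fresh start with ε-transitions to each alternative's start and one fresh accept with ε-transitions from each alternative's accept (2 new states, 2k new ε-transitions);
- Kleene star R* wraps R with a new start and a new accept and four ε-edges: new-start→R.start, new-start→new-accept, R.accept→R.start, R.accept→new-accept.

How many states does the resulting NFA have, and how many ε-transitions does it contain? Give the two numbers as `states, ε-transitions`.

Per subexpression:
Each of the 6 symbol leaves contributes 2 states and 0 ε-transitions.
  bb → 4 states, 1 ε-transition
  aa → 4 states, 1 ε-transition
  (aa)* → 6 states, 5 ε-transitions
  bb|(aa)*|b → 14 states, 12 ε-transitions
  (bb|(aa)*|b)* → 16 states, 16 ε-transitions
  (bb|(aa)*|b)*b → 18 states, 17 ε-transitions
  ((bb|(aa)*|b)*b)* → 20 states, 21 ε-transitions

20, 21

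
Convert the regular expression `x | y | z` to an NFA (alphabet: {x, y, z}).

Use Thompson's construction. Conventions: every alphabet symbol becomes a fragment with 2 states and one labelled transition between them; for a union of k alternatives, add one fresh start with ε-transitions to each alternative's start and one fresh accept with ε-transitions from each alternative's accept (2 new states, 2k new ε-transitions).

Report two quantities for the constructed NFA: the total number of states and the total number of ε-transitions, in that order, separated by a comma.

8, 6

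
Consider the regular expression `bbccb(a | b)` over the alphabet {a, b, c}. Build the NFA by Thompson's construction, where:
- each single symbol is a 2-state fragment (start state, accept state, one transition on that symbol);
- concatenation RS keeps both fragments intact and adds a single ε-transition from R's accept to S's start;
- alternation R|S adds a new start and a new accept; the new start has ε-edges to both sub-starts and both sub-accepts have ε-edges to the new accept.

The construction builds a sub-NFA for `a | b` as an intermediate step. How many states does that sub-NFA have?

Fragment for `a | b`:
Each of the 2 symbol leaves contributes a 2-state fragment.
  a | b : 6 states

6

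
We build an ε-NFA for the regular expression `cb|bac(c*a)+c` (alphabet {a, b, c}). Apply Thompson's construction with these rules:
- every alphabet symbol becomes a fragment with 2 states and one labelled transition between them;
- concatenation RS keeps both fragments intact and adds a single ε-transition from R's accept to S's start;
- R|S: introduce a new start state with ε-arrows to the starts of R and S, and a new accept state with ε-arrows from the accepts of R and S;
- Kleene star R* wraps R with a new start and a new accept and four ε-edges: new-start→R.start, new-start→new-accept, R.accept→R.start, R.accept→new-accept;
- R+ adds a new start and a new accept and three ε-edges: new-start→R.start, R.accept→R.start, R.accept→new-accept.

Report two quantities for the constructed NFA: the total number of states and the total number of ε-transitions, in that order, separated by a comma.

22, 17

Building bottom-up:
Each of the 8 symbol leaves contributes 2 states and 0 ε-transitions.
  cb → 4 states, 1 ε-transition
  c* → 4 states, 4 ε-transitions
  c*a → 6 states, 5 ε-transitions
  (c*a)+ → 8 states, 8 ε-transitions
  bac(c*a)+c → 16 states, 12 ε-transitions
  cb|bac(c*a)+c → 22 states, 17 ε-transitions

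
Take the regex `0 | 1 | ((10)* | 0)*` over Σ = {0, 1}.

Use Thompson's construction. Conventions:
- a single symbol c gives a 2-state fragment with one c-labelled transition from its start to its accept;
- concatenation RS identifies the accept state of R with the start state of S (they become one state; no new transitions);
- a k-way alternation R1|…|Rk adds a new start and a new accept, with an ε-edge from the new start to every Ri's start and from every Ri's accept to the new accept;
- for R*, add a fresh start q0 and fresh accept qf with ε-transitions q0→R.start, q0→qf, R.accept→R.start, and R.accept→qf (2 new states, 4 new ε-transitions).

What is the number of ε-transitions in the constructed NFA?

18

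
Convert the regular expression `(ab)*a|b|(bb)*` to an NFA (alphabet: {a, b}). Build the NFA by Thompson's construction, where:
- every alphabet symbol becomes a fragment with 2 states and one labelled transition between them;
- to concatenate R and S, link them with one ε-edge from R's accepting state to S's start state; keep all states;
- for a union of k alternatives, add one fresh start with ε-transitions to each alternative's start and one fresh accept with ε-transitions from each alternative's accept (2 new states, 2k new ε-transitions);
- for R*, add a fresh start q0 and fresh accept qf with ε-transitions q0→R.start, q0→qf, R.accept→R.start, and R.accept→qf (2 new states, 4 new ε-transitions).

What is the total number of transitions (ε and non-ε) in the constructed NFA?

23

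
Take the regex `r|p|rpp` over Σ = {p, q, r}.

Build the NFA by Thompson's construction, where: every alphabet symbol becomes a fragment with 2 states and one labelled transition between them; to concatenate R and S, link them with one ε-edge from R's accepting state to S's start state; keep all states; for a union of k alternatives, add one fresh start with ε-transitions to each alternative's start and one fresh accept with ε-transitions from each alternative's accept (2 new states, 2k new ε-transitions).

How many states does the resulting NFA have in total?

Recursing over subexpressions:
Each of the 5 symbol leaves contributes a 2-state fragment.
  rpp — 6 states
  r|p|rpp — 12 states

12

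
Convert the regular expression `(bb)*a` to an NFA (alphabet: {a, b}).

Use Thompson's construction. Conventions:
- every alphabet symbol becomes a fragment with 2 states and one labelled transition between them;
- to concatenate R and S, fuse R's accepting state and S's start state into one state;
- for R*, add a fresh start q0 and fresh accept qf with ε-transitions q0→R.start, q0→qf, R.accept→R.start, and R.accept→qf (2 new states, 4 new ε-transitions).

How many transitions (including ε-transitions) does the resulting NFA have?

7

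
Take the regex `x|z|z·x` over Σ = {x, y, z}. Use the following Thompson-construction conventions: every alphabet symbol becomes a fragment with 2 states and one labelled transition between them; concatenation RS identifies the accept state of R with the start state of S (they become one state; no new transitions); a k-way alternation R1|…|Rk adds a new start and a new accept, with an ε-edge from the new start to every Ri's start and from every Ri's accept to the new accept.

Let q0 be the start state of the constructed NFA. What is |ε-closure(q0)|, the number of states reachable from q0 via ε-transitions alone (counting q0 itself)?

Work bottom-up. For each fragment F, track |ε-closure(F.start)| and whether F's accept lies in that closure (i.e. whether F accepts ε). A single-symbol fragment has closure size 1 and does not accept ε.
  z·x → same as the first factor's closure: |closure| = 1
  x|z|z·x → new start ε-reaches every alternative's start; none of them accept ε, so the new accept is not reached: |closure| = 1 + 1 + 1 + 1 = 4

4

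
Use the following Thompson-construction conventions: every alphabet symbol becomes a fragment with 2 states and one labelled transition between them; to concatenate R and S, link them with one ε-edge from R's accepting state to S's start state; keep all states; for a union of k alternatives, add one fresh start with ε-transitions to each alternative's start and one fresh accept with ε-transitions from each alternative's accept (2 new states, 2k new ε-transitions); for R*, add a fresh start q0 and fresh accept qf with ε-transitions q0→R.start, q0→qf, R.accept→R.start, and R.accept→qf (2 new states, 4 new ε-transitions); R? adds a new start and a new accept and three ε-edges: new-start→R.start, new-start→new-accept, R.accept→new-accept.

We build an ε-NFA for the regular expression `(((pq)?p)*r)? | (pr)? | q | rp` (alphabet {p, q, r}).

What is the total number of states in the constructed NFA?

Per subexpression:
Each of the 9 symbol leaves contributes a 2-state fragment.
  pq → 4 states
  (pq)? → 6 states
  (pq)?p → 8 states
  ((pq)?p)* → 10 states
  ((pq)?p)*r → 12 states
  (((pq)?p)*r)? → 14 states
  pr → 4 states
  (pr)? → 6 states
  rp → 4 states
  (((pq)?p)*r)? | (pr)? | q | rp → 28 states

28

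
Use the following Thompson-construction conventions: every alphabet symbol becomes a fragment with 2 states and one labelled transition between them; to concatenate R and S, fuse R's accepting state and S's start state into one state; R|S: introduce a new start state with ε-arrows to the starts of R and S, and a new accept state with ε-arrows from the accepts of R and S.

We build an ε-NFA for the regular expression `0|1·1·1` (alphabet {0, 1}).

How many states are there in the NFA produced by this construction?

8

Recursing over subexpressions:
Each of the 4 symbol leaves contributes a 2-state fragment.
  1·1·1 — 4 states
  0|1·1·1 — 8 states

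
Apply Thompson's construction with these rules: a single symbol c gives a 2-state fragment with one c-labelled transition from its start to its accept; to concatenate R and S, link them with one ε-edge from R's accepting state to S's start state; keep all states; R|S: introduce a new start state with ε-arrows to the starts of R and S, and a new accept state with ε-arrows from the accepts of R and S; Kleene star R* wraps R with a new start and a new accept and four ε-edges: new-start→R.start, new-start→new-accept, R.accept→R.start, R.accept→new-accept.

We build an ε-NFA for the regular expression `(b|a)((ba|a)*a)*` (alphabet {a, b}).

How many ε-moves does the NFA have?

By structural recursion:
Each of the 6 symbol leaves contributes 0 ε-transitions.
  b|a : 4 ε-transitions
  ba : 1 ε-transition
  ba|a : 5 ε-transitions
  (ba|a)* : 9 ε-transitions
  (ba|a)*a : 10 ε-transitions
  ((ba|a)*a)* : 14 ε-transitions
  (b|a)((ba|a)*a)* : 19 ε-transitions

19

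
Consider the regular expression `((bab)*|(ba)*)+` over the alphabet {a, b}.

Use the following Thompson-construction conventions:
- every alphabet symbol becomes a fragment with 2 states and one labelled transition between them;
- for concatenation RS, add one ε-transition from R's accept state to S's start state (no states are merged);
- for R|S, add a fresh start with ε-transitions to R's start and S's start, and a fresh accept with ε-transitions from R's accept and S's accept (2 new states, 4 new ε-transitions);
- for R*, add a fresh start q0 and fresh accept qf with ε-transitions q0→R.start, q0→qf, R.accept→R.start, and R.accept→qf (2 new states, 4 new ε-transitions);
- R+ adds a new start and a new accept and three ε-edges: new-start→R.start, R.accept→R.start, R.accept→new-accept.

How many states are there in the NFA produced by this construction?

18

By structural recursion:
Each of the 5 symbol leaves contributes a 2-state fragment.
  bab → 6 states
  (bab)* → 8 states
  ba → 4 states
  (ba)* → 6 states
  (bab)*|(ba)* → 16 states
  ((bab)*|(ba)*)+ → 18 states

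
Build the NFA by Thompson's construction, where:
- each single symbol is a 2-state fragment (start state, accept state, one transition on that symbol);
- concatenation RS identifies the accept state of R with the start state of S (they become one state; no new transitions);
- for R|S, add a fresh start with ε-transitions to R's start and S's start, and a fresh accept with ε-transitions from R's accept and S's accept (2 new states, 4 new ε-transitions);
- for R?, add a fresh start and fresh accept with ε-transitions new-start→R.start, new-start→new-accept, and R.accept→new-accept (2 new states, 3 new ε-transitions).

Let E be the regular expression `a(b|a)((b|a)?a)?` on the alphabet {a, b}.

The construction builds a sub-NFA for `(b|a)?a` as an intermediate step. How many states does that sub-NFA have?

9

Fragment for `(b|a)?a`:
Each of the 3 symbol leaves contributes a 2-state fragment.
  b|a → 6 states
  (b|a)? → 8 states
  (b|a)?a → 9 states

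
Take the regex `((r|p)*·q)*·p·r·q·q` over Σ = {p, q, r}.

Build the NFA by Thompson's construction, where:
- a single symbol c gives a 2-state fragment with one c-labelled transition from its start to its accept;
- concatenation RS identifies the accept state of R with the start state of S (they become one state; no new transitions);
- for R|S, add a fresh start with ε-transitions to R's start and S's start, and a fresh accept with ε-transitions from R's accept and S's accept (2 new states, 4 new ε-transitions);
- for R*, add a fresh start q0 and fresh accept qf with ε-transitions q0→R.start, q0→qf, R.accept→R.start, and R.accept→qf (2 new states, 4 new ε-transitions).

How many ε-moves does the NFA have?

Recursing over subexpressions:
Each of the 7 symbol leaves contributes 0 ε-transitions.
  r|p : 4 ε-transitions
  (r|p)* : 8 ε-transitions
  (r|p)*·q : 8 ε-transitions
  ((r|p)*·q)* : 12 ε-transitions
  ((r|p)*·q)*·p·r·q·q : 12 ε-transitions

12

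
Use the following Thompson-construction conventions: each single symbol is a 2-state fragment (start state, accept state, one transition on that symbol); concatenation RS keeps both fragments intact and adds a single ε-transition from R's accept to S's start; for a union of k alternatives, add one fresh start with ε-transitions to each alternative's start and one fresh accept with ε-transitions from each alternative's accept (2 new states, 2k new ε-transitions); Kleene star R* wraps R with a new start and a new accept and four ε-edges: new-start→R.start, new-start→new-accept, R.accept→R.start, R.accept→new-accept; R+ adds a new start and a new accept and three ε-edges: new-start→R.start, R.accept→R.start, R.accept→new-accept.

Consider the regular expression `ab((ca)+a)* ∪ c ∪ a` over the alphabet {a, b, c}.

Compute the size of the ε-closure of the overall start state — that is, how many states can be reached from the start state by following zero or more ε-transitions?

Compute the ε-closure size of each fragment's start state recursively; a symbol fragment's start has no outgoing ε-edge, so its closure is just itself (size 1).
  ca → |closure| equals the left operand's closure size = 1 (its accept is not ε-reachable, so the closure stops there)
  (ca)+ → |closure| = 1 + 1 = 2 (the body doesn't accept ε, so the new accept is not reached)
  (ca)+a → same as the first factor's closure: |closure| = 2
  ((ca)+a)* → new start has ε-edges to the inner start and to the new accept, so |closure| = 2 + 2 = 4
  ab((ca)+a)* → |closure| equals the left operand's closure size = 1 (its accept is not ε-reachable, so the closure stops there)
  ab((ca)+a)* ∪ c ∪ a → new start ε-reaches every alternative's start; none of them accept ε, so the new accept is not reached: |closure| = 1 + 1 + 1 + 1 = 4

4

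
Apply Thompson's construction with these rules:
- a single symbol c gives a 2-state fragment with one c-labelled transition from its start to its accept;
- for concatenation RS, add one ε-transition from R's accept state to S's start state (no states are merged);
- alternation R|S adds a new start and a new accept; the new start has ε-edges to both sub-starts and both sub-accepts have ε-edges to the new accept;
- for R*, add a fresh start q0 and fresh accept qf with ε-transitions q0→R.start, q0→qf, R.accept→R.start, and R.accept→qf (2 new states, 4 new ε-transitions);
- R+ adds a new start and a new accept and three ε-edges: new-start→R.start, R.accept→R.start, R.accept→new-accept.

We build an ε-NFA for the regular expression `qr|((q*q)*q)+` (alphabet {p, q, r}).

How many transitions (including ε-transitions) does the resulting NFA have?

Per subexpression:
Each of the 5 symbol leaves contributes 1 transition (1 symbol, 0 ε).
  qr — 3 transitions (2 symbol, 1 ε)
  q* — 5 transitions (1 symbol, 4 ε)
  q*q — 7 transitions (2 symbol, 5 ε)
  (q*q)* — 11 transitions (2 symbol, 9 ε)
  (q*q)*q — 13 transitions (3 symbol, 10 ε)
  ((q*q)*q)+ — 16 transitions (3 symbol, 13 ε)
  qr|((q*q)*q)+ — 23 transitions (5 symbol, 18 ε)

23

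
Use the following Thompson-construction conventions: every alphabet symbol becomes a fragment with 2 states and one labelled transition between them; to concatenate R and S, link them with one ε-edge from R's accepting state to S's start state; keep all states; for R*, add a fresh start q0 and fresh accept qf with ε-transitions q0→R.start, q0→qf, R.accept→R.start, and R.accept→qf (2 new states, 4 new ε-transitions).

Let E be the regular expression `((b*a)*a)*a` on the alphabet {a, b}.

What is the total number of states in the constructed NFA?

Bottom-up over the parse tree:
Each of the 4 symbol leaves contributes a 2-state fragment.
  b* — 4 states
  b*a — 6 states
  (b*a)* — 8 states
  (b*a)*a — 10 states
  ((b*a)*a)* — 12 states
  ((b*a)*a)*a — 14 states

14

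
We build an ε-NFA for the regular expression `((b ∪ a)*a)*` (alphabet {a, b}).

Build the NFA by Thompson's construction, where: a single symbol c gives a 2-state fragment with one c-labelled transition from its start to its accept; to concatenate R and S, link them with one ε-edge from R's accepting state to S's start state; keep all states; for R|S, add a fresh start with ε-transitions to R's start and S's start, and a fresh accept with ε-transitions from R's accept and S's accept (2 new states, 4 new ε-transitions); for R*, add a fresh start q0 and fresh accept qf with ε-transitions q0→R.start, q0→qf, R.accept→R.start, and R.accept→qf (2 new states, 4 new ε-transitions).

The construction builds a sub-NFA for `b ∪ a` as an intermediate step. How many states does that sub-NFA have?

6

Fragment for `b ∪ a`:
Each of the 2 symbol leaves contributes a 2-state fragment.
  b ∪ a : 6 states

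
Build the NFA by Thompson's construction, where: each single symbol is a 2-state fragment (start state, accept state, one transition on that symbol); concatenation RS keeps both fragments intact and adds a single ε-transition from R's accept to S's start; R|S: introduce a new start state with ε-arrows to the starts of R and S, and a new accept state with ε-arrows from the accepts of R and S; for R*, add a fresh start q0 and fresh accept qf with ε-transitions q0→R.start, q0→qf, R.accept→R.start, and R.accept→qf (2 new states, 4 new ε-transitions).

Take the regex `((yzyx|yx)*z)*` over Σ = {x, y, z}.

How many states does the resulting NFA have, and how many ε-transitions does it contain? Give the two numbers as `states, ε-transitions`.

Recursing over subexpressions:
Each of the 7 symbol leaves contributes 2 states and 0 ε-transitions.
  yzyx → 8 states, 3 ε-transitions
  yx → 4 states, 1 ε-transition
  yzyx|yx → 14 states, 8 ε-transitions
  (yzyx|yx)* → 16 states, 12 ε-transitions
  (yzyx|yx)*z → 18 states, 13 ε-transitions
  ((yzyx|yx)*z)* → 20 states, 17 ε-transitions

20, 17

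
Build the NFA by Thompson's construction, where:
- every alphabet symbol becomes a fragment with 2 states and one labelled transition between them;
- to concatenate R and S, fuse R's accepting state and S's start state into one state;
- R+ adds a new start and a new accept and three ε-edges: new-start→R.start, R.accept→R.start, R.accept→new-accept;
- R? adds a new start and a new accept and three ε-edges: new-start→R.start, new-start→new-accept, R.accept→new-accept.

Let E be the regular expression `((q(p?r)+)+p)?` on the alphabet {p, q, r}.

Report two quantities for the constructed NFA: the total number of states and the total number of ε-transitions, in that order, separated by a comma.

13, 12

Recursing over subexpressions:
Each of the 4 symbol leaves contributes 2 states and 0 ε-transitions.
  p? : 4 states, 3 ε-transitions
  p?r : 5 states, 3 ε-transitions
  (p?r)+ : 7 states, 6 ε-transitions
  q(p?r)+ : 8 states, 6 ε-transitions
  (q(p?r)+)+ : 10 states, 9 ε-transitions
  (q(p?r)+)+p : 11 states, 9 ε-transitions
  ((q(p?r)+)+p)? : 13 states, 12 ε-transitions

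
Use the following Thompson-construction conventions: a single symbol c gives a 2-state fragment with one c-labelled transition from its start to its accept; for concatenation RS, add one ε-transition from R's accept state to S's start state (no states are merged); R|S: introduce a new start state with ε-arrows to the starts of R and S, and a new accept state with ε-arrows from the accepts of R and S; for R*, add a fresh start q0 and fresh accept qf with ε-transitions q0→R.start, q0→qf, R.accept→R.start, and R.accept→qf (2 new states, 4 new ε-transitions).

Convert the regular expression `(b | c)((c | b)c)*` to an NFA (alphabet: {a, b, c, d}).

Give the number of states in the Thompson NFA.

Bottom-up over the parse tree:
Each of the 5 symbol leaves contributes a 2-state fragment.
  b | c = 6 states
  c | b = 6 states
  (c | b)c = 8 states
  ((c | b)c)* = 10 states
  (b | c)((c | b)c)* = 16 states

16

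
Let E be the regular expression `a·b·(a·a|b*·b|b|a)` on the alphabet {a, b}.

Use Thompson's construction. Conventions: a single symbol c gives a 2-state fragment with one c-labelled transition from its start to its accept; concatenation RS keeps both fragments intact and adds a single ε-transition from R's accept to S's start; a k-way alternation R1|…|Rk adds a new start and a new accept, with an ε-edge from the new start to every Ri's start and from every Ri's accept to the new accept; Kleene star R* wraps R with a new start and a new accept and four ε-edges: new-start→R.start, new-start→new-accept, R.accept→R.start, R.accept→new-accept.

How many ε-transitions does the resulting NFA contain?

16

Bottom-up over the parse tree:
Each of the 8 symbol leaves contributes 0 ε-transitions.
  a·a = 1 ε-transition
  b* = 4 ε-transitions
  b*·b = 5 ε-transitions
  a·a|b*·b|b|a = 14 ε-transitions
  a·b·(a·a|b*·b|b|a) = 16 ε-transitions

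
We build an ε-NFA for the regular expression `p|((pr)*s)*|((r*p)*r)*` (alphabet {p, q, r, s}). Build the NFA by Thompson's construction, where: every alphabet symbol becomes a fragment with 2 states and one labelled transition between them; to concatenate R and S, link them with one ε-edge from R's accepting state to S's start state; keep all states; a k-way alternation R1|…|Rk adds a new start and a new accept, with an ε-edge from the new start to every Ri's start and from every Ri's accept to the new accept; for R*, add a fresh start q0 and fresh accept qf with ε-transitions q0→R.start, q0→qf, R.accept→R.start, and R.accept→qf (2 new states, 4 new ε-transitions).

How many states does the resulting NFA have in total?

26

Building bottom-up:
Each of the 7 symbol leaves contributes a 2-state fragment.
  pr → 4 states
  (pr)* → 6 states
  (pr)*s → 8 states
  ((pr)*s)* → 10 states
  r* → 4 states
  r*p → 6 states
  (r*p)* → 8 states
  (r*p)*r → 10 states
  ((r*p)*r)* → 12 states
  p|((pr)*s)*|((r*p)*r)* → 26 states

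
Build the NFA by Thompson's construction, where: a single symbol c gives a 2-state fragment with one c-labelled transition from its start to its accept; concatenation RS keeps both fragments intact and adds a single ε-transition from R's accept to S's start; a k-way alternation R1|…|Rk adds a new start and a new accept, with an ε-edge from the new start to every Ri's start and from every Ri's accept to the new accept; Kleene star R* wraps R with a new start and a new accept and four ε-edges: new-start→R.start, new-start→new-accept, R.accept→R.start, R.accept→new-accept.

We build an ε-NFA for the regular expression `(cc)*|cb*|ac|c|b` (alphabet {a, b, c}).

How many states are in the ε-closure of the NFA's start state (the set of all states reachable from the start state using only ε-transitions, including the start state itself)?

9

Work bottom-up. For each fragment F, track |ε-closure(F.start)| and whether F's accept lies in that closure (i.e. whether F accepts ε). A single-symbol fragment has closure size 1 and does not accept ε.
  cc — C equals the left operand's closure size = 1 (its accept is not ε-reachable, so the closure stops there)
  (cc)* — new start has ε-edges to the inner start and to the new accept, so C = 2 + 1 = 3
  b* — new start has ε-edges to the inner start and to the new accept, so C = 2 + 1 = 3
  cb* — C equals the left operand's closure size = 1 (its accept is not ε-reachable, so the closure stops there)
  ac — C equals the left operand's closure size = 1 (its accept is not ε-reachable, so the closure stops there)
  (cc)*|cb*|ac|c|b — new start ε-reaches every alternative's start; at least one alternative accepts ε, so the union's new accept is reached too: C = 1 + 3 + 1 + 1 + 1 + 1 + 1 = 9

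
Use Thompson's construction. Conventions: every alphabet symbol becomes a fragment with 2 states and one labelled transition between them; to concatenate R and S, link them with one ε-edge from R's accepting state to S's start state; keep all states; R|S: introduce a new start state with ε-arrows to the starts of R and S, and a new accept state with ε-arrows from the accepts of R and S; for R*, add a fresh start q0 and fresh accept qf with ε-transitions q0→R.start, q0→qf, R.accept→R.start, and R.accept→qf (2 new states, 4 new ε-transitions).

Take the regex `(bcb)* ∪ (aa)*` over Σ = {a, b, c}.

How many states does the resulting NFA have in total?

16

Per subexpression:
Each of the 5 symbol leaves contributes a 2-state fragment.
  bcb : 6 states
  (bcb)* : 8 states
  aa : 4 states
  (aa)* : 6 states
  (bcb)* ∪ (aa)* : 16 states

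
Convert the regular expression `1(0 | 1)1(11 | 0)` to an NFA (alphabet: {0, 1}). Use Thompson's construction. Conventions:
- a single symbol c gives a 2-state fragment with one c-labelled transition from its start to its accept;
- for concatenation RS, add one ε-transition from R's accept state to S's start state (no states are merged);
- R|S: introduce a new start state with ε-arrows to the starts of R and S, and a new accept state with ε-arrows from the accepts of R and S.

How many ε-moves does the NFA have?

Recursing over subexpressions:
Each of the 7 symbol leaves contributes 0 ε-transitions.
  0 | 1 → 4 ε-transitions
  11 → 1 ε-transition
  11 | 0 → 5 ε-transitions
  1(0 | 1)1(11 | 0) → 12 ε-transitions

12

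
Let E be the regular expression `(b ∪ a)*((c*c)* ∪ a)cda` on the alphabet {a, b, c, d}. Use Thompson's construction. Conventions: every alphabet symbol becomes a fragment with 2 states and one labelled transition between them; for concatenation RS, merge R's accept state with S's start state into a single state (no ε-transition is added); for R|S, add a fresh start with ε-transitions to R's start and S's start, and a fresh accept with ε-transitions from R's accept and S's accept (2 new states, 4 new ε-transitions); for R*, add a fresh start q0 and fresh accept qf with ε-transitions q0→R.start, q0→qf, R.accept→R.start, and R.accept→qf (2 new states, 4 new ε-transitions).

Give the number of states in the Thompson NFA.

Per subexpression:
Each of the 8 symbol leaves contributes a 2-state fragment.
  b ∪ a → 6 states
  (b ∪ a)* → 8 states
  c* → 4 states
  c*c → 5 states
  (c*c)* → 7 states
  (c*c)* ∪ a → 11 states
  (b ∪ a)*((c*c)* ∪ a)cda → 21 states

21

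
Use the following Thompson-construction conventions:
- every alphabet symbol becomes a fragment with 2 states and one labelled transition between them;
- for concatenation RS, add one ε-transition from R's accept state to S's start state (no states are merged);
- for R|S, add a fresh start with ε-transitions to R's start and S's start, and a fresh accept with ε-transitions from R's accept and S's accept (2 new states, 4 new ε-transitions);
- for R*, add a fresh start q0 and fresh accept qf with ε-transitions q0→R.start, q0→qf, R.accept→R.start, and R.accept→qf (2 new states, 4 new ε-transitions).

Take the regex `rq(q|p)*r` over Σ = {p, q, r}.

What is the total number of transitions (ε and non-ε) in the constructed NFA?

16

Recursing over subexpressions:
Each of the 5 symbol leaves contributes 1 transition (1 symbol, 0 ε).
  q|p — 6 transitions (2 symbol, 4 ε)
  (q|p)* — 10 transitions (2 symbol, 8 ε)
  rq(q|p)*r — 16 transitions (5 symbol, 11 ε)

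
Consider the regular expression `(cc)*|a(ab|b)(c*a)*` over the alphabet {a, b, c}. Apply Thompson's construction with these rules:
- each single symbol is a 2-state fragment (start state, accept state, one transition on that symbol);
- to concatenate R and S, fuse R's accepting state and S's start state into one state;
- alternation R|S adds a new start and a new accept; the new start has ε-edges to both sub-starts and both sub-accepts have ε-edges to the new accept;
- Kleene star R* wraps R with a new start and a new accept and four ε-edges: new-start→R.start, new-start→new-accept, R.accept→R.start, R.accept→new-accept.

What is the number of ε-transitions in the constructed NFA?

20

Recursing over subexpressions:
Each of the 8 symbol leaves contributes 0 ε-transitions.
  cc — 0 ε-transitions
  (cc)* — 4 ε-transitions
  ab — 0 ε-transitions
  ab|b — 4 ε-transitions
  c* — 4 ε-transitions
  c*a — 4 ε-transitions
  (c*a)* — 8 ε-transitions
  a(ab|b)(c*a)* — 12 ε-transitions
  (cc)*|a(ab|b)(c*a)* — 20 ε-transitions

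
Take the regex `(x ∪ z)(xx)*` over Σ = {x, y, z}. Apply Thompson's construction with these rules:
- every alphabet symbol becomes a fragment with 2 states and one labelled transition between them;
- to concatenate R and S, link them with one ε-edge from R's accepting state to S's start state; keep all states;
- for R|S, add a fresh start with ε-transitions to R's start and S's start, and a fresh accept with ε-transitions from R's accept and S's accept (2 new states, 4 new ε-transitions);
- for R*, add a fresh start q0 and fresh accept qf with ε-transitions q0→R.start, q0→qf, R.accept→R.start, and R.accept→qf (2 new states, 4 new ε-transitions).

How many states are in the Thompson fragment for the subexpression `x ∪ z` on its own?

Fragment for `x ∪ z`:
Each of the 2 symbol leaves contributes a 2-state fragment.
  x ∪ z : 6 states

6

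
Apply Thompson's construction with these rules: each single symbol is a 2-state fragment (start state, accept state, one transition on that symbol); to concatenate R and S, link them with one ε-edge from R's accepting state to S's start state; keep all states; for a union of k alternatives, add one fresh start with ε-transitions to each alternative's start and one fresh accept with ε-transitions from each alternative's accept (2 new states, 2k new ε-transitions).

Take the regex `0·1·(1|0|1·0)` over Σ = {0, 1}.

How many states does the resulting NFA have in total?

Per subexpression:
Each of the 6 symbol leaves contributes a 2-state fragment.
  1·0 : 4 states
  1|0|1·0 : 10 states
  0·1·(1|0|1·0) : 14 states

14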